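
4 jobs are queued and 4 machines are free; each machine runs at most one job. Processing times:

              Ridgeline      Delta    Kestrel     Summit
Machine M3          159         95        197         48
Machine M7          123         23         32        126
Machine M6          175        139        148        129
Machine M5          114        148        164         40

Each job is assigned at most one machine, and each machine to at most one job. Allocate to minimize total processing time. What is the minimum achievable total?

Optimal: Ridgeline→Machine M5 (114 min), Delta→Machine M7 (23 min), Kestrel→Machine M6 (148 min), Summit→Machine M3 (48 min) — total 114+23+148+48 = 333 min.
Min-entry greedy (repeatedly take the single cheapest remaining cell) gives 370 min, worse by 37.
Checked against all permutations: 333 min is optimal.

Min total: 333 min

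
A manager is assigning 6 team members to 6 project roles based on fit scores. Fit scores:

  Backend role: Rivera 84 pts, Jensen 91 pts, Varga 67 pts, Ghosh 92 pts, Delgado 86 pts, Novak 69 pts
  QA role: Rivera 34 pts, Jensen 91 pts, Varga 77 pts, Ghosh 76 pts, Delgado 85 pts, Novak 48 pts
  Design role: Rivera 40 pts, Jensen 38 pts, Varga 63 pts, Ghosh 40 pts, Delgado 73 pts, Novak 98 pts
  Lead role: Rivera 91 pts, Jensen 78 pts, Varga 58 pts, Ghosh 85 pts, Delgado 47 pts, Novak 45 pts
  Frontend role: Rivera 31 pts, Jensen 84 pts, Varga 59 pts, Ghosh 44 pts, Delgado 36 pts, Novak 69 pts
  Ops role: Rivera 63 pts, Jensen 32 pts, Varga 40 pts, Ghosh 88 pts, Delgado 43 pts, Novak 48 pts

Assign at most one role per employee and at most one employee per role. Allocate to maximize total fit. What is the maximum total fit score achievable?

Maximum total: 524 pts

This is a one-to-one assignment (maximum-weight bipartite matching).
Optimal: Rivera→Lead role (91 pts), Jensen→Frontend role (84 pts), Varga→QA role (77 pts), Ghosh→Ops role (88 pts), Delgado→Backend role (86 pts), Novak→Design role (98 pts) — total 91+84+77+88+86+98 = 524 pts.
Row-greedy (each employee in turn takes its best remaining role) gives 489 pts, worse by 35.
Next-best assignment: Rivera→Lead role, Jensen→QA role, Varga→Frontend role, Ghosh→Ops role, Delgado→Backend role, Novak→Design role = 513 pts.
Swapping Jensen↔Novak (Jensen→Design role 38 pts, Novak→Frontend role 69 pts) loses 75.
Checked against all permutations: 524 pts is optimal.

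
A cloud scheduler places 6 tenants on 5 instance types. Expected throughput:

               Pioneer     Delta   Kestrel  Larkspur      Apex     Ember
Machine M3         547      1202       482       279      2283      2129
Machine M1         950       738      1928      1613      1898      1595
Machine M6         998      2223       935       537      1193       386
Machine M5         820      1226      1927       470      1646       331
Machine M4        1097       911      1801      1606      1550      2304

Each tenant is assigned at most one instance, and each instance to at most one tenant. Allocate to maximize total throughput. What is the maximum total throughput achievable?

Maximum total: 10350 ops/s

This is the linear assignment problem.
Optimal: Apex→Machine M3 (2283 ops/s), Larkspur→Machine M1 (1613 ops/s), Delta→Machine M6 (2223 ops/s), Kestrel→Machine M5 (1927 ops/s), Ember→Machine M4 (2304 ops/s) — total 2283+1613+2223+1927+2304 = 10350 ops/s.
Column-greedy (each instance in turn goes to its best remaining tenant) gives 9558 ops/s, worse by 792.
Swapping Delta↔Larkspur (Delta→Machine M1 738 ops/s, Larkspur→Machine M6 537 ops/s) loses 2561.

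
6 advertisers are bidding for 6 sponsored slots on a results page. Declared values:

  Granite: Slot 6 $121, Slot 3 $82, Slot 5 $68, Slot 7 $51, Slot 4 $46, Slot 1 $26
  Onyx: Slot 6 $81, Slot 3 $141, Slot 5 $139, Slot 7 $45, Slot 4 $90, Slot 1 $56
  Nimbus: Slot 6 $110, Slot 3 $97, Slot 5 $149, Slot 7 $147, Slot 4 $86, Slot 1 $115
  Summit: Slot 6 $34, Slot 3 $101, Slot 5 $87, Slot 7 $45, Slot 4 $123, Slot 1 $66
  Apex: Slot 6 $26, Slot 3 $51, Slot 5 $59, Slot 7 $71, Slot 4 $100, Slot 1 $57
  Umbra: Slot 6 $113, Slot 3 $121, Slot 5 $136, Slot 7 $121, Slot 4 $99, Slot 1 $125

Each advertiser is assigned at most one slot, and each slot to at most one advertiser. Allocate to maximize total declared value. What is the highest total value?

Max total: $733

This is the linear assignment problem.
Optimal: Granite→Slot 6 ($121), Onyx→Slot 5 ($139), Nimbus→Slot 7 ($147), Summit→Slot 3 ($101), Apex→Slot 4 ($100), Umbra→Slot 1 ($125) — total 121+139+147+101+100+125 = $733.
Swapping Onyx↔Umbra (Onyx→Slot 1 $56, Umbra→Slot 5 $136) loses 72.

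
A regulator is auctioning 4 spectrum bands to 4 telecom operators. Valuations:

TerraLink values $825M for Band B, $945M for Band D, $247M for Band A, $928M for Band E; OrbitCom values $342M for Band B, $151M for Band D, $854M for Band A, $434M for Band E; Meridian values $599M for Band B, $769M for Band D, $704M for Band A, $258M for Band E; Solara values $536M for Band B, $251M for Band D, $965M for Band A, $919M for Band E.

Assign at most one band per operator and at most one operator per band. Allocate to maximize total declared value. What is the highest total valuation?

Max total: $3367M

This is the linear assignment problem.
Optimal: TerraLink→Band B ($825M), OrbitCom→Band A ($854M), Meridian→Band D ($769M), Solara→Band E ($919M) — total 825+854+769+919 = $3367M.
Column-greedy (each band in turn goes to its best remaining operator) gives $2993M, worse by 374.
Swapping Solara↔OrbitCom (Solara→Band A $965M, OrbitCom→Band E $434M) loses 374.
Checked against all permutations: $3367M is optimal.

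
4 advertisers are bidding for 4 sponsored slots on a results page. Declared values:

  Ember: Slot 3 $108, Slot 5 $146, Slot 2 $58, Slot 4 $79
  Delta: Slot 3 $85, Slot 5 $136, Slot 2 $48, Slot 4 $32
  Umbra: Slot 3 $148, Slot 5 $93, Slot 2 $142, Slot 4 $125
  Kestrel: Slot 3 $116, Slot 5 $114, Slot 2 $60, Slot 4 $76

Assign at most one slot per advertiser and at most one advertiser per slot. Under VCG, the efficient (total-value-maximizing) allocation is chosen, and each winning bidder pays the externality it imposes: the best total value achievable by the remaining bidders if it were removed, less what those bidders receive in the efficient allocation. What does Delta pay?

Delta pays $67.

Efficient allocation: Ember→Slot 4 ($79), Delta→Slot 5 ($136), Umbra→Slot 2 ($142), Kestrel→Slot 3 ($116); total welfare W = $473.
Delta receives Slot 5 at value $136, so the others get W − 136 = $337.
Without Delta: best allocation of the remaining 3 bidders over all 4 slots is Ember→Slot 5 ($146), Umbra→Slot 2 ($142), Kestrel→Slot 3 ($116), total $404.
VCG payment = (others' best without Delta) − (others' welfare with Delta) = 404 − 337 = $67.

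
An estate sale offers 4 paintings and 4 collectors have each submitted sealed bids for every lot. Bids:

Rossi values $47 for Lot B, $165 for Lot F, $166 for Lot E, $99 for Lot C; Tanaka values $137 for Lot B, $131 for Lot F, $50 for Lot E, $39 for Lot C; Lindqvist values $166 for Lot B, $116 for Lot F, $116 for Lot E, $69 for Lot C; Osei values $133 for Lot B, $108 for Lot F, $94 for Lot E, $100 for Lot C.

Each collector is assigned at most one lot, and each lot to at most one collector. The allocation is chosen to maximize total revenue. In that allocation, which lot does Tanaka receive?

Optimal: Rossi→Lot E ($166), Tanaka→Lot F ($131), Lindqvist→Lot B ($166), Osei→Lot C ($100) — total 166+131+166+100 = $563.
Row-greedy (each collector in turn takes its best remaining lot) gives $519, worse by 44.
Next-best assignment: Rossi→Lot E, Tanaka→Lot B, Lindqvist→Lot F, Osei→Lot C = $519.
Tanaka's own top lot is Lot B ($137), but forcing Tanaka→Lot B and reassigning the rest optimally gives only $519 — worse by 44.

Tanaka receives Lot F.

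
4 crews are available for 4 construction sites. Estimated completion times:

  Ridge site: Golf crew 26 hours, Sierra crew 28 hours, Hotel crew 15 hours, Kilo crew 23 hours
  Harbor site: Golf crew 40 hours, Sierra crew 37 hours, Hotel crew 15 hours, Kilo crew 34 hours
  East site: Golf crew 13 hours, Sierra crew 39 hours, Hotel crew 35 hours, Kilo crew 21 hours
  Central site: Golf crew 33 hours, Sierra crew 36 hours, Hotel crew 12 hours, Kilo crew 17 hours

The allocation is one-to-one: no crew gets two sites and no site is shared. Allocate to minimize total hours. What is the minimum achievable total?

This is the linear assignment problem.
Optimal: Golf crew→East site (13 hours), Sierra crew→Ridge site (28 hours), Hotel crew→Harbor site (15 hours), Kilo crew→Central site (17 hours) — total 13+28+15+17 = 73 hours.
Row-greedy (each crew in turn takes its cheapest remaining site) gives 87 hours, worse by 14.

Minimum total: 73 hours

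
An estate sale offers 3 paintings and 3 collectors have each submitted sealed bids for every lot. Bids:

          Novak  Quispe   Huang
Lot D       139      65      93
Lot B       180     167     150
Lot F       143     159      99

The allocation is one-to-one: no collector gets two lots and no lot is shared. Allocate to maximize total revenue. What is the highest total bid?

Maximum total: $448

Optimal: Novak→Lot D ($139), Quispe→Lot F ($159), Huang→Lot B ($150) — total 139+159+150 = $448.
Next-best assignment: Novak→Lot B, Quispe→Lot F, Huang→Lot D = $432.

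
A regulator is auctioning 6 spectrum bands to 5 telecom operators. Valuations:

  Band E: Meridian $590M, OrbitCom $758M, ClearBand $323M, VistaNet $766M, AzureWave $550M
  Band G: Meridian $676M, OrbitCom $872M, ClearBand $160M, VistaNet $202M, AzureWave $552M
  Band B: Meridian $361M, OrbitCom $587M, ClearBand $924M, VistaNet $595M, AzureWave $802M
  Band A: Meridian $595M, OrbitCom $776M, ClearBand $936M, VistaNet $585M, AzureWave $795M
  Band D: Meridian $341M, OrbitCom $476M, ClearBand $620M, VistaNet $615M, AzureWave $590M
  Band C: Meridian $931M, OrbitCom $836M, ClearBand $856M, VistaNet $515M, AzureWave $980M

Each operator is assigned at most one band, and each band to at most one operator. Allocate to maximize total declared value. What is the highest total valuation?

Max total: $4307M

This is the linear assignment problem.
Optimal: Meridian→Band C ($931M), OrbitCom→Band G ($872M), ClearBand→Band A ($936M), VistaNet→Band E ($766M), AzureWave→Band B ($802M) — total 931+872+936+766+802 = $4307M.
Column-greedy (each band in turn goes to its best remaining operator) gives $3698M, worse by 609.
Next-best assignment: Meridian→Band C, OrbitCom→Band G, ClearBand→Band B, VistaNet→Band E, AzureWave→Band A = $4288M.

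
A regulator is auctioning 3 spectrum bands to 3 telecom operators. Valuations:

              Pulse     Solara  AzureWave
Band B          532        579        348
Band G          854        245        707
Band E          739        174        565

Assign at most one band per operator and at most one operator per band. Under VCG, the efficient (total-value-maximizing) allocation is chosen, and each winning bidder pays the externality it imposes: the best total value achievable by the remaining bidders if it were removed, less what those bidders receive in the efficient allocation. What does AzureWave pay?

AzureWave pays $115M.

Efficient allocation: Pulse→Band E ($739M), Solara→Band B ($579M), AzureWave→Band G ($707M); total welfare W = $2025M.
AzureWave receives Band G at value $707M, so the others get W − 707 = $1318M.
Without AzureWave: best allocation of the remaining 2 bidders over all 3 bands is Pulse→Band G ($854M), Solara→Band B ($579M), total $1433M.
VCG payment = (others' best without AzureWave) − (others' welfare with AzureWave) = 1433 − 1318 = $115M.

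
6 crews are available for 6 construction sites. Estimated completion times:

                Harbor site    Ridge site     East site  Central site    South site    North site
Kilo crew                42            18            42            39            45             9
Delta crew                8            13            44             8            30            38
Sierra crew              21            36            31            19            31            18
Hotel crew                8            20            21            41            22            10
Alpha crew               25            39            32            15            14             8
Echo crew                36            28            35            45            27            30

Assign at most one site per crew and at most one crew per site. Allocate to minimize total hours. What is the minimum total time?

Optimal: Kilo crew→North site (9 hours), Delta crew→Ridge site (13 hours), Sierra crew→Central site (19 hours), Hotel crew→Harbor site (8 hours), Alpha crew→South site (14 hours), Echo crew→East site (35 hours) — total 9+13+19+8+14+35 = 98 hours.
Column-greedy (each site in turn goes to its cheapest remaining crew) gives 107 hours, worse by 9.
Swapping Hotel crew↔Kilo crew (Hotel crew→North site 10 hours, Kilo crew→Harbor site 42 hours) adds 35.

Minimum total: 98 hours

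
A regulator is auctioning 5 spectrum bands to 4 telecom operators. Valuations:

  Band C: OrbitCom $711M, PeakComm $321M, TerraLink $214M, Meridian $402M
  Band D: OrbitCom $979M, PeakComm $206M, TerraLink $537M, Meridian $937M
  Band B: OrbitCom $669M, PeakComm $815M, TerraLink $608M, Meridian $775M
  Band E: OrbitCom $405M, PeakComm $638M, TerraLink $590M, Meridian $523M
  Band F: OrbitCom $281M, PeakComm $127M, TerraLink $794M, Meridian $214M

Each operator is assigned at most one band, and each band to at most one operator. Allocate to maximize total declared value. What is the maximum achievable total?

Max total: $3257M

This is the linear assignment problem.
Optimal: OrbitCom→Band C ($711M), PeakComm→Band B ($815M), TerraLink→Band F ($794M), Meridian→Band D ($937M) — total 711+815+794+937 = $3257M.
Max-entry greedy (repeatedly take the single best remaining cell) gives $3111M, worse by 146.
Next-best assignment: OrbitCom→Band D, PeakComm→Band E, TerraLink→Band F, Meridian→Band B = $3186M.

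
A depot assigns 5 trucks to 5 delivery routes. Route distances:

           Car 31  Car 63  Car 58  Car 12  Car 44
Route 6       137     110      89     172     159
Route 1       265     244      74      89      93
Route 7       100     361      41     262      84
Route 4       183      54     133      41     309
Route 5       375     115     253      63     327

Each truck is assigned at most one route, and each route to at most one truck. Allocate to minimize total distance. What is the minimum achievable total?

Optimal: Car 31→Route 6 (137 km), Car 63→Route 4 (54 km), Car 58→Route 7 (41 km), Car 12→Route 5 (63 km), Car 44→Route 1 (93 km) — total 137+54+41+63+93 = 388 km.
Column-greedy (each route in turn goes to its cheapest remaining truck) gives 691 km, worse by 303.
Next-best assignment: Car 31→Route 7, Car 63→Route 4, Car 58→Route 6, Car 12→Route 5, Car 44→Route 1 = 399 km.
Swapping Car 31↔Car 12 (Car 31→Route 5 375 km, Car 12→Route 6 172 km) adds 347.

Minimum total: 388 km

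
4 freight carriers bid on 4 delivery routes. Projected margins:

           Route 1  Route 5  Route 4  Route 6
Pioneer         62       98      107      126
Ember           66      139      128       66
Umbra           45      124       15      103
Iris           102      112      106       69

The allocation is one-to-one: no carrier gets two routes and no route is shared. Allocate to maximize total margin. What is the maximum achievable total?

Maximum total: $480k

Treat this as an assignment problem: match each carrier to one route.
Optimal: Pioneer→Route 6 ($126k), Ember→Route 4 ($128k), Umbra→Route 5 ($124k), Iris→Route 1 ($102k) — total 126+128+124+102 = $480k.
Max-entry greedy (repeatedly take the single best remaining cell) gives $416k, worse by 64.
Next-best assignment: Pioneer→Route 4, Ember→Route 5, Umbra→Route 6, Iris→Route 1 = $451k.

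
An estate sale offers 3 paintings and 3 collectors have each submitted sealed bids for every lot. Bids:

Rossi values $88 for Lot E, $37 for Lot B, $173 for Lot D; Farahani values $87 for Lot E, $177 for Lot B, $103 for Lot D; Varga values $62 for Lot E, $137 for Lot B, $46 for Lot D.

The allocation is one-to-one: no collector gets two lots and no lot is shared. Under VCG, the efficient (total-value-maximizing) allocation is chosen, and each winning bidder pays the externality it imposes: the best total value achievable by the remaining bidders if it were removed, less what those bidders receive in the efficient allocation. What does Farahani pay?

Farahani pays $75.

Efficient allocation: Rossi→Lot D ($173), Farahani→Lot B ($177), Varga→Lot E ($62); total welfare W = $412.
Farahani receives Lot B at value $177, so the others get W − 177 = $235.
Without Farahani: best allocation of the remaining 2 bidders over all 3 lots is Rossi→Lot D ($173), Varga→Lot B ($137), total $310.
VCG payment = (others' best without Farahani) − (others' welfare with Farahani) = 310 − 235 = $75.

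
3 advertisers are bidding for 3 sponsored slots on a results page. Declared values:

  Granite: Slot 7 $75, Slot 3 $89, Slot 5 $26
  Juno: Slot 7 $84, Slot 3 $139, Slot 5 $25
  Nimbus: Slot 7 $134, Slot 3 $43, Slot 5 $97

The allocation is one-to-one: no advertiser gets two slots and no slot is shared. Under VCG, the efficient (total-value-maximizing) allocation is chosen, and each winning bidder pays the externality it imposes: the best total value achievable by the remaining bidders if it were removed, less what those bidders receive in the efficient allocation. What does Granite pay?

Efficient allocation: Granite→Slot 7 ($75), Juno→Slot 3 ($139), Nimbus→Slot 5 ($97); total welfare W = $311.
Granite receives Slot 7 at value $75, so the others get W − 75 = $236.
Without Granite: best allocation of the remaining 2 bidders over all 3 slots is Juno→Slot 3 ($139), Nimbus→Slot 7 ($134), total $273.
VCG payment = (others' best without Granite) − (others' welfare with Granite) = 273 − 236 = $37.

Granite pays $37.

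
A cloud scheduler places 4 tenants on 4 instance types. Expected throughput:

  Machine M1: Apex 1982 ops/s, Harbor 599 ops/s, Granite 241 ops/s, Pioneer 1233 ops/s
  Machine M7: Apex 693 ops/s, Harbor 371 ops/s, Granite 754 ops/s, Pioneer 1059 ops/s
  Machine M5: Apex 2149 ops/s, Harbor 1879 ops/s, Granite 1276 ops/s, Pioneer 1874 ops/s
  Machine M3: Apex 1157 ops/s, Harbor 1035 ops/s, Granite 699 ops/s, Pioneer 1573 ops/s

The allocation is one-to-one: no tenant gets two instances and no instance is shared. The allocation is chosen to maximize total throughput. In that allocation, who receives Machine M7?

Granite receives Machine M7.

This is the linear assignment problem.
Optimal: Apex→Machine M1 (1982 ops/s), Harbor→Machine M5 (1879 ops/s), Granite→Machine M7 (754 ops/s), Pioneer→Machine M3 (1573 ops/s) — total 1982+1879+754+1573 = 6188 ops/s.
Max-entry greedy (repeatedly take the single best remaining cell) gives 5075 ops/s, worse by 1113.
Granite's own top instance is Machine M5 (1276 ops/s), but forcing Granite→Machine M5 and reassigning the rest optimally gives only 5352 ops/s — worse by 836.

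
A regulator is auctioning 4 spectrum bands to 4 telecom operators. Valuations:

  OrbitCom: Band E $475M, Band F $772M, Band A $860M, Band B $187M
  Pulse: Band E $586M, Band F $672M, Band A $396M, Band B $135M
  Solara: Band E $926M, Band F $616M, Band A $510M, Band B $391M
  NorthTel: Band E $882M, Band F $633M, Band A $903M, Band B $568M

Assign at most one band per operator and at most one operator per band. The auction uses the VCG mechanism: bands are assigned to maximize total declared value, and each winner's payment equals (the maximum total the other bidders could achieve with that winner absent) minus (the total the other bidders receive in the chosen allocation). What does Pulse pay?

Pulse pays $247M.

Efficient allocation: OrbitCom→Band A ($860M), Pulse→Band F ($672M), Solara→Band E ($926M), NorthTel→Band B ($568M); total welfare W = $3026M.
Pulse receives Band F at value $672M, so the others get W − 672 = $2354M.
Without Pulse: best allocation of the remaining 3 bidders over all 4 bands is OrbitCom→Band F ($772M), Solara→Band E ($926M), NorthTel→Band A ($903M), total $2601M.
VCG payment = (others' best without Pulse) − (others' welfare with Pulse) = 2601 − 2354 = $247M.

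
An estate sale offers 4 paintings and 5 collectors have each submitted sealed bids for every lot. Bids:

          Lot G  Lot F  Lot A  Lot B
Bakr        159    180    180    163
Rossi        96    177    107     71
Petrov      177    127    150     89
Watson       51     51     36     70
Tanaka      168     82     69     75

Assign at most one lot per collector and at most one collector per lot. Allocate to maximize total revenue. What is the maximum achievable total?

Max total: $658

Optimal: Tanaka→Lot G ($168), Rossi→Lot F ($177), Petrov→Lot A ($150), Bakr→Lot B ($163) — total 168+177+150+163 = $658.
Row-greedy (each collector in turn takes its best remaining lot) gives $534, worse by 124.
Every other assignment is strictly worse.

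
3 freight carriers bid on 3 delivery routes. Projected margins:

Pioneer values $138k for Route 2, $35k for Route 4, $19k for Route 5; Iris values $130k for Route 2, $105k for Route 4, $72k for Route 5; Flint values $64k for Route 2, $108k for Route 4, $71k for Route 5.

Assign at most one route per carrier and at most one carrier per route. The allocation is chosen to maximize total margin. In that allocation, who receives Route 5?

Iris receives Route 5.

Treat this as an assignment problem: match each carrier to one route.
Optimal: Pioneer→Route 2 ($138k), Iris→Route 5 ($72k), Flint→Route 4 ($108k) — total 138+72+108 = $318k.
Next-best assignment: Pioneer→Route 2, Iris→Route 4, Flint→Route 5 = $314k.
Swapping Iris↔Flint (Iris→Route 4 $105k, Flint→Route 5 $71k) loses 4.
Every other assignment is strictly worse.
Iris's own top route is Route 2 ($130k), but forcing Iris→Route 2 and reassigning the rest optimally gives only $257k — worse by 61.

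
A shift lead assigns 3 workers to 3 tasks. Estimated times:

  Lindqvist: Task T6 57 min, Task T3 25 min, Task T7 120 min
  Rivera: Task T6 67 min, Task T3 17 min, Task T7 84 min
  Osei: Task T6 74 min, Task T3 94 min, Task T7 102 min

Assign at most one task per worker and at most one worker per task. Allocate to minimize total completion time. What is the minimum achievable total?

Optimal: Lindqvist→Task T6 (57 min), Rivera→Task T3 (17 min), Osei→Task T7 (102 min) — total 57+17+102 = 176 min.
Row-greedy (each worker in turn takes its cheapest remaining task) gives 194 min, worse by 18.
Checked against all permutations: 176 min is optimal.

Min total: 176 min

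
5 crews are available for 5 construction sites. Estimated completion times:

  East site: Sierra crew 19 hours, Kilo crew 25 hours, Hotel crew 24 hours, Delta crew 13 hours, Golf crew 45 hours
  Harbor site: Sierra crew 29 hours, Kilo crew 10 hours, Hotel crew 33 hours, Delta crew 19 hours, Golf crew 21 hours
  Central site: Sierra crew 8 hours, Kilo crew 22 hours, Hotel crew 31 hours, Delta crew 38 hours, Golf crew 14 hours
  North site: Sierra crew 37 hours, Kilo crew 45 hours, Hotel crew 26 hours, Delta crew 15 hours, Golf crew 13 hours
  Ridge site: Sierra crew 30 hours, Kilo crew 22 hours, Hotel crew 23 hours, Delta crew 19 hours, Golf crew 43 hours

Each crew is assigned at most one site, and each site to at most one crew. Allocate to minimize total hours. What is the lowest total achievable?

Min total: 67 hours

This is the linear assignment problem.
Optimal: Sierra crew→Central site (8 hours), Kilo crew→Harbor site (10 hours), Hotel crew→Ridge site (23 hours), Delta crew→East site (13 hours), Golf crew→North site (13 hours) — total 8+10+23+13+13 = 67 hours.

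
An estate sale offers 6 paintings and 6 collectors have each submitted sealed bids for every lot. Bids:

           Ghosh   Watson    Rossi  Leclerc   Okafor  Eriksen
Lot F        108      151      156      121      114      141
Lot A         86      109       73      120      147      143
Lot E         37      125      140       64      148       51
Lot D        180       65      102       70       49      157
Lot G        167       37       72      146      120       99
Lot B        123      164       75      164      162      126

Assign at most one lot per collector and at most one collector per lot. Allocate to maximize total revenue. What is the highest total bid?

Maximum total: $937

Optimal: Ghosh→Lot D ($180), Watson→Lot B ($164), Rossi→Lot F ($156), Leclerc→Lot G ($146), Okafor→Lot E ($148), Eriksen→Lot A ($143) — total 180+164+156+146+148+143 = $937.
Column-greedy (each lot in turn goes to its best remaining collector) gives $880, worse by 57.
Swapping Leclerc↔Okafor (Leclerc→Lot E $64, Okafor→Lot G $120) loses 110.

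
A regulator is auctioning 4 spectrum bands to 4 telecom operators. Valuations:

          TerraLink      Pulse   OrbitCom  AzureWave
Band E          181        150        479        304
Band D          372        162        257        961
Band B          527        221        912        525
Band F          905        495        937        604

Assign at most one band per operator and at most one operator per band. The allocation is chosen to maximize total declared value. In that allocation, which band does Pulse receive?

Pulse receives Band E.

Treat this as an assignment problem: match each operator to one band.
Optimal: TerraLink→Band F ($905M), Pulse→Band E ($150M), OrbitCom→Band B ($912M), AzureWave→Band D ($961M) — total 905+150+912+961 = $2928M.
Row-greedy (each operator in turn takes its best remaining band) gives $2566M, worse by 362.
Next-best assignment: TerraLink→Band B, Pulse→Band E, OrbitCom→Band F, AzureWave→Band D = $2575M.
Pulse's own top band is Band F ($495M), but forcing Pulse→Band F and reassigning the rest optimally gives only $2549M — worse by 379.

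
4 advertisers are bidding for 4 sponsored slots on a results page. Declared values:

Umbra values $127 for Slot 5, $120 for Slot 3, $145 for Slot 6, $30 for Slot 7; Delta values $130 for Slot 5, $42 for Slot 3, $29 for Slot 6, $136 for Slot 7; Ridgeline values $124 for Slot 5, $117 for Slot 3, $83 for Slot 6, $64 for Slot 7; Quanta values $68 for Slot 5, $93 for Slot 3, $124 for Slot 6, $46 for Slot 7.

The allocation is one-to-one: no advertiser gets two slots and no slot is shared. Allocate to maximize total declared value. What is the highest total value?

Treat this as an assignment problem: match each advertiser to one slot.
Optimal: Umbra→Slot 5 ($127), Delta→Slot 7 ($136), Ridgeline→Slot 3 ($117), Quanta→Slot 6 ($124) — total 127+136+117+124 = $504.
Max-entry greedy (repeatedly take the single best remaining cell) gives $498, worse by 6.
Swapping Delta↔Ridgeline (Delta→Slot 3 $42, Ridgeline→Slot 7 $64) loses 147.
No other one-to-one assignment exceeds $504.

Max total: $504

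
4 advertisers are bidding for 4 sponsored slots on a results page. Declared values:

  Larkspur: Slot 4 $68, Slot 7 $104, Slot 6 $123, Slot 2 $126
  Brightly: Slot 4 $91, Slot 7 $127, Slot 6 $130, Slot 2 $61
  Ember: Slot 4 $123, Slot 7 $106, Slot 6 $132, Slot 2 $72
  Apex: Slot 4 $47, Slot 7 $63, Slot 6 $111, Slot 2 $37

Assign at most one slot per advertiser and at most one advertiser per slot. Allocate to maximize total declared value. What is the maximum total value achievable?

Optimal: Larkspur→Slot 2 ($126), Brightly→Slot 7 ($127), Ember→Slot 4 ($123), Apex→Slot 6 ($111) — total 126+127+123+111 = $487.
Column-greedy (each slot in turn goes to its best remaining advertiser) gives $410, worse by 77.
No other one-to-one assignment exceeds $487.

Maximum total: $487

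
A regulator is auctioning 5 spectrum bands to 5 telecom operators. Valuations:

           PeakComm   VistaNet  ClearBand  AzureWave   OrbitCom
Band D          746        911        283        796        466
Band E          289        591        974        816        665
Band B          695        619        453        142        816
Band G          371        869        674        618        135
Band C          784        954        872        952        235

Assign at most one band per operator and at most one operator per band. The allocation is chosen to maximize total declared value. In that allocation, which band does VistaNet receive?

Optimal: PeakComm→Band D ($746M), VistaNet→Band G ($869M), ClearBand→Band E ($974M), AzureWave→Band C ($952M), OrbitCom→Band B ($816M) — total 746+869+974+952+816 = $4357M.
Max-entry greedy (repeatedly take the single best remaining cell) gives $3911M, worse by 446.
Next-best assignment: PeakComm→Band C, VistaNet→Band G, ClearBand→Band E, AzureWave→Band D, OrbitCom→Band B = $4239M.
VistaNet's own top band is Band C ($954M), but forcing VistaNet→Band C and reassigning the rest optimally gives only $4108M — worse by 249.

VistaNet receives Band G.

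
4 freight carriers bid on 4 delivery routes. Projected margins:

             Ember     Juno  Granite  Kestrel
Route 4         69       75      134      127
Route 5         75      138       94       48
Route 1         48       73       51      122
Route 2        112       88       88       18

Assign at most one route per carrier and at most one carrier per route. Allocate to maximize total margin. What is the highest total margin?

Optimal: Ember→Route 2 ($112k), Juno→Route 5 ($138k), Granite→Route 4 ($134k), Kestrel→Route 1 ($122k) — total 112+138+134+122 = $506k.

Maximum total: $506k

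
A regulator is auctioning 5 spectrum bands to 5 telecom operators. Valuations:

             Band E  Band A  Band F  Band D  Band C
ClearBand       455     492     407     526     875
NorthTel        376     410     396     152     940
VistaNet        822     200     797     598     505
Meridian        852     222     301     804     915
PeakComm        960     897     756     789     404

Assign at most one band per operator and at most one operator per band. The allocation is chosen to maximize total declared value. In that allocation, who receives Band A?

PeakComm receives Band A.

Treat this as an assignment problem: match each operator to one band.
Optimal: ClearBand→Band D ($526M), NorthTel→Band C ($940M), VistaNet→Band F ($797M), Meridian→Band E ($852M), PeakComm→Band A ($897M) — total 526+940+797+852+897 = $4012M.
Row-greedy (each operator in turn takes its best remaining band) gives $3667M, worse by 345.
Swapping ClearBand↔Meridian (ClearBand→Band E $455M, Meridian→Band D $804M) loses 119.
PeakComm's own top band is Band E ($960M), but forcing PeakComm→Band E and reassigning the rest optimally gives only $3993M — worse by 19.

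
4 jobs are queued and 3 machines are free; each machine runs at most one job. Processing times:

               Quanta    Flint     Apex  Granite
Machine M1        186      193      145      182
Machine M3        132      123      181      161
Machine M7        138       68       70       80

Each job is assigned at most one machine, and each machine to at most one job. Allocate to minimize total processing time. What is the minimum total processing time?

Optimal: Apex→Machine M1 (145 min), Quanta→Machine M3 (132 min), Flint→Machine M7 (68 min) — total 145+132+68 = 345 min.
Column-greedy (each machine in turn goes to its cheapest remaining job) gives 348 min, worse by 3.
Next-best assignment: Apex→Machine M1, Flint→Machine M3, Granite→Machine M7 = 348 min.

Min total: 345 min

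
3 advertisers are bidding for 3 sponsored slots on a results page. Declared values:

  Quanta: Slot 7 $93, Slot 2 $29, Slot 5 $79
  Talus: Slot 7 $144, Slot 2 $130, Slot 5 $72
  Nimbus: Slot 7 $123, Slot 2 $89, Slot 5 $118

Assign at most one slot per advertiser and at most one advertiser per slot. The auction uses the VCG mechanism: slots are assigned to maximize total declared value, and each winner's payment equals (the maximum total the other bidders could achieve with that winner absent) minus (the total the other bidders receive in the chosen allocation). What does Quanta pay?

Quanta pays $14.

Efficient allocation: Quanta→Slot 7 ($93), Talus→Slot 2 ($130), Nimbus→Slot 5 ($118); total welfare W = $341.
Quanta receives Slot 7 at value $93, so the others get W − 93 = $248.
Without Quanta: best allocation of the remaining 2 bidders over all 3 slots is Talus→Slot 7 ($144), Nimbus→Slot 5 ($118), total $262.
VCG payment = (others' best without Quanta) − (others' welfare with Quanta) = 262 − 248 = $14.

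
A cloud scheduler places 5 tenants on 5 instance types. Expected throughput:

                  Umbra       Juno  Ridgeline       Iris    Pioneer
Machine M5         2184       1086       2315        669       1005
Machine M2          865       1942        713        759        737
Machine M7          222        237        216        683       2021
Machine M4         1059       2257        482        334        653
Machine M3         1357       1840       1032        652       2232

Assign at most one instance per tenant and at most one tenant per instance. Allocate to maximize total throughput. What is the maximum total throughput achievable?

Max total: 8709 ops/s

This is a one-to-one assignment (maximum-weight bipartite matching).
Optimal: Umbra→Machine M3 (1357 ops/s), Juno→Machine M4 (2257 ops/s), Ridgeline→Machine M5 (2315 ops/s), Iris→Machine M2 (759 ops/s), Pioneer→Machine M7 (2021 ops/s) — total 1357+2257+2315+759+2021 = 8709 ops/s.
Max-entry greedy (repeatedly take the single best remaining cell) gives 8352 ops/s, worse by 357.
No other one-to-one assignment exceeds 8709 ops/s.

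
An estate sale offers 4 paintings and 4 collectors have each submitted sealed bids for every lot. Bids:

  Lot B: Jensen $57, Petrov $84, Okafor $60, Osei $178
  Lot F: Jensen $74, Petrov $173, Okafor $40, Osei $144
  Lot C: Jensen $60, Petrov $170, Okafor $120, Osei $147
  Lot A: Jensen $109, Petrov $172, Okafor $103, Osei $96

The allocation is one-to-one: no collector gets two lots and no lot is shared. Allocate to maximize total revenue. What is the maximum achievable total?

Treat this as an assignment problem: match each collector to one lot.
Optimal: Jensen→Lot A ($109), Petrov→Lot F ($173), Okafor→Lot C ($120), Osei→Lot B ($178) — total 109+173+120+178 = $580.
Next-best assignment: Jensen→Lot F, Petrov→Lot A, Okafor→Lot C, Osei→Lot B = $544.
Every other assignment is strictly worse.

Max total: $580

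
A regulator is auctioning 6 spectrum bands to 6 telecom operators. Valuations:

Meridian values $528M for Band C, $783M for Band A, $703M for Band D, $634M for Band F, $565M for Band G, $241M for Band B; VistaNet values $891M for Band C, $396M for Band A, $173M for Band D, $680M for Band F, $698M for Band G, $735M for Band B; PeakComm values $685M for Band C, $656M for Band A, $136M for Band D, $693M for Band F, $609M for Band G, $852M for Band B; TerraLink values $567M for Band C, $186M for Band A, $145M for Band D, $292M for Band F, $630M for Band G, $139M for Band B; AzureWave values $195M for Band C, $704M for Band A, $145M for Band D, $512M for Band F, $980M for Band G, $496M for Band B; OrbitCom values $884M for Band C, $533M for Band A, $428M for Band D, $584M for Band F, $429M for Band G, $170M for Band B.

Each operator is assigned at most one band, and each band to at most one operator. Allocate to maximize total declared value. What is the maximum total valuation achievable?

Optimal: Meridian→Band D ($703M), VistaNet→Band F ($680M), PeakComm→Band B ($852M), TerraLink→Band G ($630M), AzureWave→Band A ($704M), OrbitCom→Band C ($884M) — total 703+680+852+630+704+884 = $4453M.
Column-greedy (each band in turn goes to its best remaining operator) gives $3914M, worse by 539.
Next-best assignment: Meridian→Band D, VistaNet→Band C, PeakComm→Band B, TerraLink→Band G, AzureWave→Band A, OrbitCom→Band F = $4364M.
Swapping PeakComm↔AzureWave (PeakComm→Band A $656M, AzureWave→Band B $496M) loses 404.

Maximum total: $4453M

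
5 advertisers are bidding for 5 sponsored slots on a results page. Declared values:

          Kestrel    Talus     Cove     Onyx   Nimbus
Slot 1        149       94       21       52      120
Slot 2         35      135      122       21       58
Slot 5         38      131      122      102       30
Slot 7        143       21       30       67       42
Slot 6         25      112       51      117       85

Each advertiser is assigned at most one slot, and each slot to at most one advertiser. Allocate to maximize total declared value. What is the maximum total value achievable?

Optimal: Kestrel→Slot 7 ($143), Talus→Slot 2 ($135), Cove→Slot 5 ($122), Onyx→Slot 6 ($117), Nimbus→Slot 1 ($120) — total 143+135+122+117+120 = $637.
Max-entry greedy (repeatedly take the single best remaining cell) gives $565, worse by 72.
Next-best assignment: Kestrel→Slot 7, Talus→Slot 5, Cove→Slot 2, Onyx→Slot 6, Nimbus→Slot 1 = $633.
Swapping Kestrel↔Cove (Kestrel→Slot 5 $38, Cove→Slot 7 $30) loses 197.

Maximum total: $637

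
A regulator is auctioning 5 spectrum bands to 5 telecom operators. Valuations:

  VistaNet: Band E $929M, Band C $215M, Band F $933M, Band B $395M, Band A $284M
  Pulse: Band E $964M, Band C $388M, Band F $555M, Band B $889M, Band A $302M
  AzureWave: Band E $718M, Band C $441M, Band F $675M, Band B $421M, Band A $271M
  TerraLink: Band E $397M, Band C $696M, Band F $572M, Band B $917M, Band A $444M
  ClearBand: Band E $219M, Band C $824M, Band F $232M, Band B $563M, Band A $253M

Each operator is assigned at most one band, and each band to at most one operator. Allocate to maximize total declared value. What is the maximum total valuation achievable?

Optimal: VistaNet→Band F ($933M), Pulse→Band E ($964M), AzureWave→Band A ($271M), TerraLink→Band B ($917M), ClearBand→Band C ($824M) — total 933+964+271+917+824 = $3909M.
Row-greedy (each operator in turn takes its best remaining band) gives $3508M, worse by 401.
Next-best assignment: VistaNet→Band F, Pulse→Band B, AzureWave→Band E, TerraLink→Band A, ClearBand→Band C = $3808M.
No other one-to-one assignment exceeds $3909M.

Maximum total: $3909M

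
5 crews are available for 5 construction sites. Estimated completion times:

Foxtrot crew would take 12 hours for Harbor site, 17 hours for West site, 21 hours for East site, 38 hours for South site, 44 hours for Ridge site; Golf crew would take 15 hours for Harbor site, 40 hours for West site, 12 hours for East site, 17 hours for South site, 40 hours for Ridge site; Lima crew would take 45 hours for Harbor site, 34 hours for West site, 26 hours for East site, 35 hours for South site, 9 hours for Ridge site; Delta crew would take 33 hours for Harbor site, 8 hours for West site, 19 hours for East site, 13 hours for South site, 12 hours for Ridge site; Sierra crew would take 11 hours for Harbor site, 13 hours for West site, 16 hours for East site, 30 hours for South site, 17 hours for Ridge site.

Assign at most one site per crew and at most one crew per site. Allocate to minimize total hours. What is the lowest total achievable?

Min total: 59 hours

Optimal: Foxtrot crew→Harbor site (12 hours), Golf crew→East site (12 hours), Lima crew→Ridge site (9 hours), Delta crew→South site (13 hours), Sierra crew→West site (13 hours) — total 12+12+9+13+13 = 59 hours.
Min-entry greedy (repeatedly take the single cheapest remaining cell) gives 78 hours, worse by 19.
Next-best assignment: Foxtrot crew→Harbor site, Golf crew→South site, Lima crew→Ridge site, Delta crew→West site, Sierra crew→East site = 62 hours.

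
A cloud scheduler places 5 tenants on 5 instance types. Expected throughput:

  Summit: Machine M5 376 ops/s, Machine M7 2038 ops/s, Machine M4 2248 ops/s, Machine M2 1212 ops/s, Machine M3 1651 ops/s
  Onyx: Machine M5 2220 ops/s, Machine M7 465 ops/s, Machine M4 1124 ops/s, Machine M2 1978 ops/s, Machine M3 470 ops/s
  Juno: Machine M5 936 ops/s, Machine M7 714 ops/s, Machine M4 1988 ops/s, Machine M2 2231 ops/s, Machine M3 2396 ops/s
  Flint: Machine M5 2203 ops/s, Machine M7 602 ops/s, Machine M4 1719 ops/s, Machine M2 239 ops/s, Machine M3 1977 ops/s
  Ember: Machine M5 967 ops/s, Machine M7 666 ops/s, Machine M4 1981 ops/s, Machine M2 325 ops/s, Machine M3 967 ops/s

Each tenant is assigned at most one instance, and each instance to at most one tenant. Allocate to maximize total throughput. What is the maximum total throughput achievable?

Maximum total: 10596 ops/s

Optimal: Summit→Machine M7 (2038 ops/s), Onyx→Machine M2 (1978 ops/s), Juno→Machine M3 (2396 ops/s), Flint→Machine M5 (2203 ops/s), Ember→Machine M4 (1981 ops/s) — total 2038+1978+2396+2203+1981 = 10596 ops/s.
Row-greedy (each tenant in turn takes its best remaining instance) gives 7791 ops/s, worse by 2805.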